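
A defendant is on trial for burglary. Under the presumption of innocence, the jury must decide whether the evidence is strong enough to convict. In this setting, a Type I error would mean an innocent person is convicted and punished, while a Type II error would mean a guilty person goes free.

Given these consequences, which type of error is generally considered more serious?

The Type I consequence (an innocent person is convicted and punished) is more severe than the Type II consequence (a guilty person goes free).

Type I error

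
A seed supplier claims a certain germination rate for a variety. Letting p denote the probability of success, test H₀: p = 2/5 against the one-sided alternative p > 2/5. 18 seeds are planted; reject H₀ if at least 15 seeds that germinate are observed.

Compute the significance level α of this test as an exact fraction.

α = P(reject H₀ | H₀ true) = P(X ≥ 15 | p = 2/5), with X ~ Binomial(18, 2/5).
P(X ≥ 15) = Σ_{j=15}^{18} C(18,j)·(2/5)^j·(3/5)^{18-j} = 163905536/762939453125.

163905536/762939453125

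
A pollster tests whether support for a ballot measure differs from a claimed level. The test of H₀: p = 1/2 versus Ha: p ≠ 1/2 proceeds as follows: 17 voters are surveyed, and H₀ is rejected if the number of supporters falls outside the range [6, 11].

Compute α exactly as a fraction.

The significance level is the null-hypothesis probability of the rejection region {≤5} ∪ {≥12}.
Each tail has probability (1 + 17 + 136 + 680 + 2380 + 6188)/131072; doubling gives α = 18804/131072 = 4701/32768.

4701/32768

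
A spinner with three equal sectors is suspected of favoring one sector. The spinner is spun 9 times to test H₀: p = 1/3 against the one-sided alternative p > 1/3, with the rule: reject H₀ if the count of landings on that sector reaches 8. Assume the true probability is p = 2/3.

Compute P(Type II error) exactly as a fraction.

β = P(fail to reject H₀ | Ha true) = P(S ≤ 7 | p = 2/3), S ~ Binomial(9, 2/3).
Equivalently, β = 1 − P(S ≥ 8) = 16867/19683.

16867/19683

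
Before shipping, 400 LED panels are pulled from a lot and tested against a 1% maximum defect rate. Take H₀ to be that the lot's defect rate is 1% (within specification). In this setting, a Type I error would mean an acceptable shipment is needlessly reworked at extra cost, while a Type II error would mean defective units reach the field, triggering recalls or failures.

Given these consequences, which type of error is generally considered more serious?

The Type II consequence (defective units reach the field, triggering recalls or failures) is more severe than the Type I consequence (an acceptable shipment is needlessly reworked at extra cost).

Type II error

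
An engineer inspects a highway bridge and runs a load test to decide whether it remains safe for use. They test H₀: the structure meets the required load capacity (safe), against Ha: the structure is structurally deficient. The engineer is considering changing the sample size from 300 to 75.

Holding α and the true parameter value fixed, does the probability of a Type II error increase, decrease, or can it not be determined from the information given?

It increases.

A smaller sample increases the standard error, so the sampling distributions under H₀ and Ha overlap more.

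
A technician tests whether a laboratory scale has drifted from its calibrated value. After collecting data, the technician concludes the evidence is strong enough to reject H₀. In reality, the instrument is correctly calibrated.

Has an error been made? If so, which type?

The conventional null hypothesis here is that the instrument is correctly calibrated.
H₀ was rejected, but H₀ is actually true.
Rejecting a true null hypothesis is a Type I error (false positive).

Type I error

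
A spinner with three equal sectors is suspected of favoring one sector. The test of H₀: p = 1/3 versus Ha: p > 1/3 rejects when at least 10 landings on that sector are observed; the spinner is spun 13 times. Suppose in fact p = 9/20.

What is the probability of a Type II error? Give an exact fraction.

A Type II error is failing to reject when Ha holds: with p = 9/20, β = P(X ≤ 9).
Summing C(13,j)·(9/20)^j·(11/20)^{13-j} for j = 0..9 gives 501584974994213/512000000000000.

501584974994213/512000000000000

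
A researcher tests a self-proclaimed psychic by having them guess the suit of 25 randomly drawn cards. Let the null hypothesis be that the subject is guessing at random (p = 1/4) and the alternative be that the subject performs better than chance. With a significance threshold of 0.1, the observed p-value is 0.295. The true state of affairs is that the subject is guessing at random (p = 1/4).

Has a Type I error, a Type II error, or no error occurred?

Neither — the decision is correct.

Since p = 0.295 ≥ α = 0.1, H₀ is not rejected.
H₀ is true (actually the subject is guessing at random (p = 1/4)).
The decision matches the true state — no error.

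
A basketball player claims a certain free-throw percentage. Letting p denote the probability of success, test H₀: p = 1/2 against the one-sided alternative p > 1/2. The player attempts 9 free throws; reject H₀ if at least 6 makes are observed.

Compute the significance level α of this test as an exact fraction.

α = P(reject H₀ | H₀ true) = P(X ≥ 6 | p = 1/2), with X ~ Binomial(9, 1/2).
P(X ≥ 6) = [C(9,6) + C(9,7) + C(9,8) + C(9,9)] / 2^9 = (84 + 36 + 9 + 1) / 512 = 130/512 = 65/256.

65/256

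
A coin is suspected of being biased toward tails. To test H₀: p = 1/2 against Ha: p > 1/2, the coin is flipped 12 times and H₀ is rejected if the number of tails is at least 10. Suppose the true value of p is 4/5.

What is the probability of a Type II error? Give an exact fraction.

β = P(fail to reject H₀ | Ha true) = P(K ≤ 9 | p = 4/5), K ~ Binomial(12, 4/5).
Summing C(12,j)·(4/5)^j·(1/5)^{12-j} for j = 0..9 gives 21565149/48828125.

21565149/48828125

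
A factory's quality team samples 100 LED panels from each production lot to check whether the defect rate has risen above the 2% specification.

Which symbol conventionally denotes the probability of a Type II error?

β

P(Type II error) = P(fail to reject H₀ | H₀ false) = β.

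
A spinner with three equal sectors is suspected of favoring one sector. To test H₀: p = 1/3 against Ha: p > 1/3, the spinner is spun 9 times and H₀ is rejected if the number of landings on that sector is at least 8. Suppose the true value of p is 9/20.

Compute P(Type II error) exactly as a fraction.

A Type II error is failing to reject when Ha holds: with p = 9/20, β = P(X ≤ 7).
Equivalently, β = 1 − P(X ≥ 8) = 126837738533/128000000000.

126837738533/128000000000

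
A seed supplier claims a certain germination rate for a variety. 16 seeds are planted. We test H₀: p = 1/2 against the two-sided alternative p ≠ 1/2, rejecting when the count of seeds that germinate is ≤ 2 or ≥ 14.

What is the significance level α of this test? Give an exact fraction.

137/32768

Under H₀, K ~ Binomial(16, 1/2); α is the probability of landing in either tail, P(K ≤ 2) + P(K ≥ 14).
Each tail has probability (1 + 16 + 120)/65536; doubling gives α = 274/65536 = 137/32768.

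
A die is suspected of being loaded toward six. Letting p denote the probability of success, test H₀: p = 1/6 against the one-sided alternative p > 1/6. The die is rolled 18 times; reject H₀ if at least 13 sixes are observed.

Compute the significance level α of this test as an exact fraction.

3599177/12694994583552

Under H₀, S ~ Binomial(18, 1/6), and α = P(S ≥ 13).
P(S ≥ 13) = Σ_{j=13}^{18} C(18,j)·(1/6)^j·(5/6)^{18-j} = 3599177/12694994583552.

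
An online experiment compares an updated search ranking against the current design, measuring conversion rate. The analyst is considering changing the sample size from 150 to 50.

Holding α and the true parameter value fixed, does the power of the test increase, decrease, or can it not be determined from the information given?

It decreases.

With less data the test statistic is noisier; under Ha, more outcomes land inside the acceptance region.
Since power = 1 − β and β increases, power decreases.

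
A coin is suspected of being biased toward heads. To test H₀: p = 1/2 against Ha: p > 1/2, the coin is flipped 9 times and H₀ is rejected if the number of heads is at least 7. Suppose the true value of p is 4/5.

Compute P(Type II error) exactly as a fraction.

511333/1953125

β = P(fail to reject H₀ | Ha true) = P(Y ≤ 6 | p = 4/5), Y ~ Binomial(9, 4/5).
Adding the binomial probabilities P(Y=0)+…+P(Y=6) at p = 4/5 gives 511333/1953125.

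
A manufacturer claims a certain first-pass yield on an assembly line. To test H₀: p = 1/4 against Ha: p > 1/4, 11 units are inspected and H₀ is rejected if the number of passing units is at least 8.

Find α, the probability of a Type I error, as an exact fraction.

α = P(reject H₀ | H₀ true) = P(X ≥ 8 | p = 1/4), with X ~ Binomial(11, 1/4).
Adding the binomial terms for j = 8 through 11 with p = 1/4 yields 623/524288.

623/524288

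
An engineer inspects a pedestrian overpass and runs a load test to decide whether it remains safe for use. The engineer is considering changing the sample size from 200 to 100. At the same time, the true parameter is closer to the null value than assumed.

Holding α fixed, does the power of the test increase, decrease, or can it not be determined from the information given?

Reducing n widens both sampling distributions, so the test has less ability to distinguish Ha from H₀. A smaller true effect puts the Ha sampling distribution closer to H₀, so more of it falls in the non-rejection region. Both changes push β in the same direction.
Since power = 1 − β and β increases, power decreases.

It decreases.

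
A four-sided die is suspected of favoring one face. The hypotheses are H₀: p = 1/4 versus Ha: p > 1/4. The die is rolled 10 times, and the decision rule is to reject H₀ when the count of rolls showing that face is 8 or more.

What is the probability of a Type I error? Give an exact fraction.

Under H₀, S ~ Binomial(10, 1/4), and α = P(S ≥ 8).
Summing C(10,j)(1/4)^j(3/4)^{10−j} for j = 8,…,10 gives 109/262144.

109/262144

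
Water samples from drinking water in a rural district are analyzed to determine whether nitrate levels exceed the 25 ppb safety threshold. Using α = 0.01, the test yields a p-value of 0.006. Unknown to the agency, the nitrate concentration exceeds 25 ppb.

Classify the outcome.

The conventional null hypothesis is that the nitrate concentration is at or below 25 ppb (safe).
Since p = 0.006 < α = 0.01, H₀ is rejected.
H₀ is false (actually the nitrate concentration exceeds 25 ppb).
The decision matches the true state — no error.

No error — this is a correct decision.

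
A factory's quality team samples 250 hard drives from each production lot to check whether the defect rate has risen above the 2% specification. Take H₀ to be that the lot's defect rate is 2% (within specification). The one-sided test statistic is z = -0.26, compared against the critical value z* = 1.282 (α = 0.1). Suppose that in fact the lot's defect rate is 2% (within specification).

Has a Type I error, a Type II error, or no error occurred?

No error — this is a correct decision.

Since z = -0.26 ≤ z* = 1.282, H₀ is not rejected.
H₀ is true (actually the lot's defect rate is 2% (within specification)).
The decision matches the true state — no error.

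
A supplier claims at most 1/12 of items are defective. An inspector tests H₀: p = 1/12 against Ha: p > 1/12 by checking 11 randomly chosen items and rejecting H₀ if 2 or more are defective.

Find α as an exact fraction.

Under H₀, Y ~ Binomial(11, 1/12); the Type I error rate is P(Y ≥ 2).
Computing the lower-tail complement: 1 − 285311670611/371504185344 = 86192514733/371504185344.

86192514733/371504185344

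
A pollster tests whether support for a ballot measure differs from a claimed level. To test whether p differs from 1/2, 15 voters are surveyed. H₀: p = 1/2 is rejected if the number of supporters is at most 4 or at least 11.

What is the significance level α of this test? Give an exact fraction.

The significance level is the null-hypothesis probability of the rejection region {≤4} ∪ {≥11}.
By symmetry, α = 2·P(X ≤ 4) = 2·(1 + 15 + 105 + 455 + 1365)/32768 = 3882/32768 = 1941/16384.

1941/16384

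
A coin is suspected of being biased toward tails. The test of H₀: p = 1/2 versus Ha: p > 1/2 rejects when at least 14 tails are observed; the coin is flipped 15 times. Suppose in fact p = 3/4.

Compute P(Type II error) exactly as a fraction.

493824191/536870912

β = P(fail to reject H₀ | Ha true) = P(K ≤ 13 | p = 3/4), K ~ Binomial(15, 3/4).
Equivalently, β = 1 − P(K ≥ 14) = 493824191/536870912.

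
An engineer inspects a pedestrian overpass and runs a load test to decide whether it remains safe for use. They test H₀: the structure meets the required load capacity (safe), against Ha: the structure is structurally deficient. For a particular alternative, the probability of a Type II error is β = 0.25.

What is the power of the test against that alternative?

Power = 1 − β = 1 − 0.25 = 0.75.

0.75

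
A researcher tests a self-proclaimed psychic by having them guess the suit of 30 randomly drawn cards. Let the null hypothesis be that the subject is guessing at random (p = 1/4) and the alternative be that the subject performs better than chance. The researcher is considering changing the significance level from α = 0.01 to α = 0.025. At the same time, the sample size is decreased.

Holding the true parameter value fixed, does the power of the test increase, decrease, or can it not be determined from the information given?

The first change alone would make β decrease; the second alone would make β increase. Which effect dominates depends on the magnitudes, which are not given.
Since power = 1 − β, the effect on power is likewise indeterminate.

Cannot be determined from the information given.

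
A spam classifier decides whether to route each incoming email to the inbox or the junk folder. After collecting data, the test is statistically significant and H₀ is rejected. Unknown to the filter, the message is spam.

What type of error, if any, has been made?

Neither — the decision is correct.

The conventional null hypothesis here is that the message is legitimate (not spam).
The test rejected a false H₀ — the decision matches the true state.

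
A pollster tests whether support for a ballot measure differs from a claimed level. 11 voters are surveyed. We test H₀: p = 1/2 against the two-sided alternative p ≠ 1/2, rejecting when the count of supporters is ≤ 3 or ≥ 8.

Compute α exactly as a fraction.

Under H₀, Y ~ Binomial(11, 1/2); α is the probability of landing in either tail, P(Y ≤ 3) + P(Y ≥ 8).
By symmetry, α = 2·P(Y ≤ 3) = 2·(1 + 11 + 55 + 165)/2048 = 464/2048 = 29/128.

29/128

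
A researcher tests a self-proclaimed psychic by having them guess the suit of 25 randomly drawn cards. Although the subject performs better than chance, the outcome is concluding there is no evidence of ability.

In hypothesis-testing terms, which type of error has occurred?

Type II error

The null hypothesis here is that the subject is guessing at random (p = 1/4).
'Concluding there is no evidence of ability' corresponds to failing to reject H₀.
H₀ was not rejected but H₀ is false — a Type II error (false negative).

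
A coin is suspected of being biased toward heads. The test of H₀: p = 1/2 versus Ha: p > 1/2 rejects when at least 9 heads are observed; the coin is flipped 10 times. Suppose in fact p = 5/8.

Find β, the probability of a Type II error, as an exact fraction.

β = P(fail to reject H₀ | Ha true) = P(X ≤ 8 | p = 5/8), X ~ Binomial(10, 5/8).
Adding the binomial probabilities P(X=0)+…+P(X=8) at p = 5/8 gives 1005382449/1073741824.

1005382449/1073741824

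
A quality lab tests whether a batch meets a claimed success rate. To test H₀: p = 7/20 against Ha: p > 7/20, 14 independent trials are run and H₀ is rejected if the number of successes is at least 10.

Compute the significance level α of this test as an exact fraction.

The Type I error probability is α = P(K ≥ 10) computed under H₀, where K ~ Binomial(14, 7/20).
P(K ≥ 10) = Σ_{j=10}^{14} C(14,j)·(7/20)^j·(13/20)^{14-j} = 1977660911219567/327680000000000000.

1977660911219567/327680000000000000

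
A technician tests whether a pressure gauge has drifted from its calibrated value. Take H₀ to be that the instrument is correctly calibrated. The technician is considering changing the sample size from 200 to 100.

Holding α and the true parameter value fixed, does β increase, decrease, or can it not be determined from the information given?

It increases.

With less data the test statistic is noisier; under Ha, more outcomes land inside the acceptance region.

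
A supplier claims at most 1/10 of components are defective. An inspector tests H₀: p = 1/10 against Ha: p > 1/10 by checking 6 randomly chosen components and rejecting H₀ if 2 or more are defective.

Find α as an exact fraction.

22853/200000

α = P(reject H₀ | H₀ true) = P(S ≥ 2 | p = 1/10), S ~ Binomial(6, 1/10).
Computing the lower-tail complement: 1 − 177147/200000 = 22853/200000.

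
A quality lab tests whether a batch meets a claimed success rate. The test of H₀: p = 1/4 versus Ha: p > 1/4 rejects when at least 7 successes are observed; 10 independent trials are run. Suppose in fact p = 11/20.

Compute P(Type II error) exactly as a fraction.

A Type II error is failing to reject when Ha holds: with p = 11/20, β = P(X ≤ 6).
Adding the binomial probabilities P(X=0)+…+P(X=6) at p = 11/20 gives 1878942860721/2560000000000.

1878942860721/2560000000000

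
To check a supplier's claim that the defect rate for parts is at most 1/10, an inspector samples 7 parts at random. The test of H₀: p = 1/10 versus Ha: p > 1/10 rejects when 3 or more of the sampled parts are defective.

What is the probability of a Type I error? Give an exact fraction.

α = P(reject H₀ | H₀ true) = P(X ≥ 3 | p = 1/10), X ~ Binomial(7, 1/10).
α = 1 − P(X ≤ 2) = 1 − 1948617/2000000 = 51383/2000000.

51383/2000000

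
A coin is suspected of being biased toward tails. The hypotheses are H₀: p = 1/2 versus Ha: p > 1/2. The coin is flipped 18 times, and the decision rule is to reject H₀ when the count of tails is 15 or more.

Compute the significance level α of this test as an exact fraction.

α = P(reject H₀ | H₀ true) = P(K ≥ 15 | p = 1/2), with K ~ Binomial(18, 1/2).
That's C(18,15) + C(18,16) + C(18,17) + C(18,18) over 2^18, i.e. (816 + 153 + 18 + 1)/262144 = 988/262144 = 247/65536.

247/65536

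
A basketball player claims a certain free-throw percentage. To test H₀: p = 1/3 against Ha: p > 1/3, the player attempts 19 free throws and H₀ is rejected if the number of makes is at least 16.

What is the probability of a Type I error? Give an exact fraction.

The Type I error probability is α = P(Y ≥ 16) computed under H₀, where Y ~ Binomial(19, 1/3).
P(Y ≥ 16) = Σ_{j=16}^{19} C(19,j)·(1/3)^j·(2/3)^{19-j} = 2825/387420489.

2825/387420489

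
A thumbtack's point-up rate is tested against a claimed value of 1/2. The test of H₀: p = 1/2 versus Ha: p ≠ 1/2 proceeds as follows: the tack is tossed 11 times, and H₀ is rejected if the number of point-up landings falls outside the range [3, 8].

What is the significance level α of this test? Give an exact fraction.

67/1024

Under H₀, Y ~ Binomial(11, 1/2); α is the probability of landing in either tail, P(Y ≤ 2) + P(Y ≥ 9).
Each tail has probability (1 + 11 + 55)/2048; doubling gives α = 134/2048 = 67/1024.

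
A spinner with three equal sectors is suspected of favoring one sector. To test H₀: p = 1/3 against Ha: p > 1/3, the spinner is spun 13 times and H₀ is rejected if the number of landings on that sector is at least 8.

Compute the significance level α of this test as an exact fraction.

6139/177147

Under H₀, S ~ Binomial(13, 1/3), and α = P(S ≥ 8).
Summing C(13,j)(1/3)^j(2/3)^{13−j} for j = 8,…,13 gives 6139/177147.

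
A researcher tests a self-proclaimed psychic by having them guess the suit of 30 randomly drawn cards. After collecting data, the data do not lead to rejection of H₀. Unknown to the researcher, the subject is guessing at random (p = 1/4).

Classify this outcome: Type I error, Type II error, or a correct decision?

No error (correct decision).

The conventional null hypothesis here is that the subject is guessing at random (p = 1/4).
The test retained a true H₀ — the decision matches the true state.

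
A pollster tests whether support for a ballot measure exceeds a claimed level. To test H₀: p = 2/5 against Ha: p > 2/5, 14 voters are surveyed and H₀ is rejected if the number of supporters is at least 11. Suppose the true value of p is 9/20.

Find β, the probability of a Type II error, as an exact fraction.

809836111480091663/819200000000000000

β = P(fail to reject H₀ | Ha true) = P(X ≤ 10 | p = 9/20), X ~ Binomial(14, 9/20).
Equivalently, β = 1 − P(X ≥ 11) = 809836111480091663/819200000000000000.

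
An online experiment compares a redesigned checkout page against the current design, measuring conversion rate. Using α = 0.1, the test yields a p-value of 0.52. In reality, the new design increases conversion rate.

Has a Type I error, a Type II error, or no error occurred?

The conventional null hypothesis is that the new design has no effect on conversion rate.
Since p = 0.52 ≥ α = 0.1, H₀ is not rejected.
H₀ is false (actually the new design increases conversion rate).
Failing to reject a false H₀ is a Type II error.

Type II error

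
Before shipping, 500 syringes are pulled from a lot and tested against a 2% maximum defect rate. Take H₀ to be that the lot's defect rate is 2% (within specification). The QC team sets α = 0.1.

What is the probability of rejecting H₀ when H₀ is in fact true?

0.1

The significance level α is, by definition, the probability of a Type I error — P(reject H₀ | H₀ true).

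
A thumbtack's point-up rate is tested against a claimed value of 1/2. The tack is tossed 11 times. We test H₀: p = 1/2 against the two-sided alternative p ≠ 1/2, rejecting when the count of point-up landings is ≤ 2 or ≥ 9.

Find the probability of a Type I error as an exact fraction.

α = P(X ≤ 2 or X ≥ 9 | p = 1/2), X ~ Binomial(11, 1/2).
The two tails are symmetric, so α = 2·(1 + 11 + 55)/2^11 = 134/2048 = 67/1024.

67/1024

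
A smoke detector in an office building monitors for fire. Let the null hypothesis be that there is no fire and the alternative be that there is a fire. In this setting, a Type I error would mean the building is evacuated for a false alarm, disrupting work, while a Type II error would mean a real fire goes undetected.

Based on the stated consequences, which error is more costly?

Type II error

The Type II consequence (a real fire goes undetected) is more severe than the Type I consequence (the building is evacuated for a false alarm, disrupting work).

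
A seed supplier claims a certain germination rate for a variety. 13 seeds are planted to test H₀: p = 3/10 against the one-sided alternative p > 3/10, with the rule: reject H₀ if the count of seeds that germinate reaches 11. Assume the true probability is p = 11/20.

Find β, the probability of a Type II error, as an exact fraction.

39857841016429707/40960000000000000

Under the alternative p = 11/20, S ~ Binomial(13, 11/20); β is the probability the test does not reject, P(S < 11).
Adding the binomial probabilities P(S=0)+…+P(S=10) at p = 11/20 gives 39857841016429707/40960000000000000.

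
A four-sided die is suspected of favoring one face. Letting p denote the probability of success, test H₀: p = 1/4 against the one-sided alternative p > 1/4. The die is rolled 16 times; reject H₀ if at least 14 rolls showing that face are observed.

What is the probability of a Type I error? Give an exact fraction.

1129/4294967296

Under H₀, Y ~ Binomial(16, 1/4), and α = P(Y ≥ 14).
Adding the binomial terms for j = 14 through 16 with p = 1/4 yields 1129/4294967296.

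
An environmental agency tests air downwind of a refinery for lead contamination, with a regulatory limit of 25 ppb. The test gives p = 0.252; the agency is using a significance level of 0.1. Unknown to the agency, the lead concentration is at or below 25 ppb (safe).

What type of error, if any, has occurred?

No error (correct decision).

The conventional null hypothesis is that the lead concentration is at or below 25 ppb (safe).
Since p = 0.252 ≥ α = 0.1, H₀ is not rejected.
H₀ is true (actually the lead concentration is at or below 25 ppb (safe)).
The decision matches the true state — no error.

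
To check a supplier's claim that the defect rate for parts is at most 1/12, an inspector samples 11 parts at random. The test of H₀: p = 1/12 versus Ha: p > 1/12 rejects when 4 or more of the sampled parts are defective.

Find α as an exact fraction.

Under H₀, X ~ Binomial(11, 1/12); the Type I error rate is P(X ≥ 4).
Via the complement, α = 1 − Σ_{j=0}^{3} C(11,j)(1/12)^j(11/12)^{11-j} = 305362129/30958682112.

305362129/30958682112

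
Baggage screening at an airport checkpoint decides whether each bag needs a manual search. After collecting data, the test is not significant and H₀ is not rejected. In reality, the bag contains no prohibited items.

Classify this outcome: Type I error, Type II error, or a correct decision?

The conventional null hypothesis here is that the bag contains no prohibited items.
The test retained a true H₀ — the decision matches the true state.

Neither — the decision is correct.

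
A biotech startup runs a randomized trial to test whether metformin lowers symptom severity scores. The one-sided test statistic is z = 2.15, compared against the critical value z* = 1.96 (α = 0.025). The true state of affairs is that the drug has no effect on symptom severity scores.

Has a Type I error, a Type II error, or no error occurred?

The conventional null hypothesis is that the drug has no effect on symptom severity scores.
Since z = 2.15 > z* = 1.96, H₀ is rejected.
H₀ is true (actually the drug has no effect on symptom severity scores).
Rejecting a true H₀ is a Type I error.

Type I error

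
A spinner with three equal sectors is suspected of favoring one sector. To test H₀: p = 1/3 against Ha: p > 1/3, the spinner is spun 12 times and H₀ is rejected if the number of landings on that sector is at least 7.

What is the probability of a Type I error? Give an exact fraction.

11771/177147

The Type I error probability is α = P(X ≥ 7) computed under H₀, where X ~ Binomial(12, 1/3).
Summing C(12,j)(1/3)^j(2/3)^{12−j} for j = 7,…,12 gives 11771/177147.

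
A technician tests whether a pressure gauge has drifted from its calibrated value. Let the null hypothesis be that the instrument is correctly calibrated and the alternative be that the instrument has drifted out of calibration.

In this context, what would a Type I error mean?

A Type I error is rejecting H₀ when H₀ is true.
Here that means pulling the instrument for recalibration when actually the instrument is correctly calibrated.

A Type I error would mean concluding that the instrument has drifted out of calibration when in fact the instrument is correctly calibrated.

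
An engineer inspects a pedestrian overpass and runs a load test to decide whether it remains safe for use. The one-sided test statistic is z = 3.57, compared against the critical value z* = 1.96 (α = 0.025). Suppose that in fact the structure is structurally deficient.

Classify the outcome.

Neither — the decision is correct.

The conventional null hypothesis is that the structure meets the required load capacity (safe).
Since z = 3.57 > z* = 1.96, H₀ is rejected.
H₀ is false (actually the structure is structurally deficient).
The decision matches the true state — no error.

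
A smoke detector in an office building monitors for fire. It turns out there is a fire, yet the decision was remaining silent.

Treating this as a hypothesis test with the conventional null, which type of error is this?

Type II error

The null hypothesis here is that there is no fire.
'Remaining silent' corresponds to failing to reject H₀.
H₀ was not rejected but H₀ is false — a Type II error (false negative).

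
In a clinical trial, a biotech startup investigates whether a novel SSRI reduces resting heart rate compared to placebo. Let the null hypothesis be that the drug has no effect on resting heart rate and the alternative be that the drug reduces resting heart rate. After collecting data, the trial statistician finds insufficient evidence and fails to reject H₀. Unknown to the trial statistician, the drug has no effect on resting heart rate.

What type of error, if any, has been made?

The test retained a true H₀ — the decision matches the true state.

No error — this is a correct decision.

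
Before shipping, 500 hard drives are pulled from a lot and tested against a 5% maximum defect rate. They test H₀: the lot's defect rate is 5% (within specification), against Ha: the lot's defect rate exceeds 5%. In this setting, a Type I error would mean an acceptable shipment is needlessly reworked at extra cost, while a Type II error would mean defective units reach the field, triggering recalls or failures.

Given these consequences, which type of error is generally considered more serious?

The Type II consequence (defective units reach the field, triggering recalls or failures) is more severe than the Type I consequence (an acceptable shipment is needlessly reworked at extra cost).

Type II error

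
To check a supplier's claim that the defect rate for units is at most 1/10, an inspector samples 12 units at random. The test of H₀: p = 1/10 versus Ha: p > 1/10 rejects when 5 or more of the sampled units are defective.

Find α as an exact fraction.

α = P(reject H₀ | H₀ true) = P(K ≥ 5 | p = 1/10), K ~ Binomial(12, 1/10).
α = 1 − P(K ≤ 4) = 1 − 99567065673/100000000000 = 432934327/100000000000.

432934327/100000000000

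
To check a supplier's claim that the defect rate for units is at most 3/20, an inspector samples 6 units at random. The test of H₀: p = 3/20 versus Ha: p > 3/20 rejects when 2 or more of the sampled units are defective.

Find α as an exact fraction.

2861001/12800000

Under H₀, Y ~ Binomial(6, 3/20); the Type I error rate is P(Y ≥ 2).
Computing the lower-tail complement: 1 − 9938999/12800000 = 2861001/12800000.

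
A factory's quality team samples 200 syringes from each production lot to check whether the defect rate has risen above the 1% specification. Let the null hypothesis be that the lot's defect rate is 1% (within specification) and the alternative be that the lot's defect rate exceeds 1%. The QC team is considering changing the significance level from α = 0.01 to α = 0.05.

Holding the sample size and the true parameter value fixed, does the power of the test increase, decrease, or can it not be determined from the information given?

It increases.

Relaxing α lowers the evidence threshold; under Ha, outcomes that previously fell short now trigger rejection.
Since power = 1 − β and β decreases, power increases.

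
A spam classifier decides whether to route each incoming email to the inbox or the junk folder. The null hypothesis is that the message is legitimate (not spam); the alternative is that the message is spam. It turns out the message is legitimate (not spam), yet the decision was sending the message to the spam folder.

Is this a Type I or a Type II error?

'Sending the message to the spam folder' corresponds to rejecting H₀.
H₀ was rejected but H₀ is true — a Type I error (false positive).

Type I error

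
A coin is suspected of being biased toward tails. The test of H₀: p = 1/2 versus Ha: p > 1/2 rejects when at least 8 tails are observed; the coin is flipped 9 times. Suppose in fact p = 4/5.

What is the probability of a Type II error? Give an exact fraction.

1101157/1953125

A Type II error is failing to reject when Ha holds: with p = 4/5, β = P(X ≤ 7).
Equivalently, β = 1 − P(X ≥ 8) = 1101157/1953125.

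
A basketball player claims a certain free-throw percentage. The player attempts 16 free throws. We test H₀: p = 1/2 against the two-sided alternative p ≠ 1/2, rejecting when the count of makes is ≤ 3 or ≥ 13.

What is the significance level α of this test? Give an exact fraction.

Under H₀, Y ~ Binomial(16, 1/2); α is the probability of landing in either tail, P(Y ≤ 3) + P(Y ≥ 13).
By symmetry, α = 2·P(Y ≤ 3) = 2·(1 + 16 + 120 + 560)/65536 = 1394/65536 = 697/32768.

697/32768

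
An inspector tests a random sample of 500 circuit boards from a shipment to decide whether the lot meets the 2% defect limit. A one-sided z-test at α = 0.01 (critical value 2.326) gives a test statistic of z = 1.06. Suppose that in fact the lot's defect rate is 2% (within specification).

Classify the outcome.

The conventional null hypothesis is that the lot's defect rate is 2% (within specification).
Since z = 1.06 ≤ z* = 2.326, H₀ is not rejected.
H₀ is true (actually the lot's defect rate is 2% (within specification)).
The decision matches the true state — no error.

Neither — the decision is correct.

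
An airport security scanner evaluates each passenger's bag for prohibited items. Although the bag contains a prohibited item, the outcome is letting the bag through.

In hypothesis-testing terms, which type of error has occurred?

The null hypothesis here is that the bag contains no prohibited items.
'Letting the bag through' corresponds to failing to reject H₀.
H₀ was not rejected but H₀ is false — a Type II error (false negative).

Type II error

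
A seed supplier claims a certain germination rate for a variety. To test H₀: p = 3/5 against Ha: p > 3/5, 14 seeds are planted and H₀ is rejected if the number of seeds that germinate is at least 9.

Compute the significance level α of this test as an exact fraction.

2965421097/6103515625

Under H₀, X ~ Binomial(14, 3/5), and α = P(X ≥ 9).
Adding the binomial terms for j = 9 through 14 with p = 3/5 yields 2965421097/6103515625.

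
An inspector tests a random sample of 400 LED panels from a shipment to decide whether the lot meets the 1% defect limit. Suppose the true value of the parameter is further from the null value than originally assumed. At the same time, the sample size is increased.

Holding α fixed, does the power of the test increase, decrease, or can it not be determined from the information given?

The further the true parameter sits from the null value, the more of the Ha sampling distribution falls in the rejection region. More data shrinks sampling variability; the test statistic under Ha concentrates further from the null value, making rejection more likely. Both changes push β in the same direction.
Since power = 1 − β and β decreases, power increases.

It increases.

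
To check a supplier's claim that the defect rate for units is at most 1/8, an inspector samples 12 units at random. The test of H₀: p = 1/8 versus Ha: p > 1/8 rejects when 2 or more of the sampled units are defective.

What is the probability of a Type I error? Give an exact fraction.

The significance level is the probability, assuming p = 1/8, of seeing 2 or more defectives in 12 draws.
Via the complement, α = 1 − Σ_{j=0}^{1} C(12,j)(1/8)^j(7/8)^{12-j} = 31150268619/68719476736.

31150268619/68719476736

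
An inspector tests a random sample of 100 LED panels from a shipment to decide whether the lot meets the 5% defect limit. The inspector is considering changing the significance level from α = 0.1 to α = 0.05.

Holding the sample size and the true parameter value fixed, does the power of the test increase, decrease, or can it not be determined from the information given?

It decreases.

A smaller α moves the rejection region further into the tail. With the alternative true, more outcomes now fall outside the rejection region, so failing to reject becomes more likely.
Since power = 1 − β and β increases, power decreases.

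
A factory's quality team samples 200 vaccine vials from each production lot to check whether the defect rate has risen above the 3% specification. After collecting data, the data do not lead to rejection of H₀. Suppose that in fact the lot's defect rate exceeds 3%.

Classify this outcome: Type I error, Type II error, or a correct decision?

The conventional null hypothesis here is that the lot's defect rate is 3% (within specification).
H₀ was not rejected, but H₀ is actually false.
Failing to reject a false null hypothesis is a Type II error (false negative).

Type II error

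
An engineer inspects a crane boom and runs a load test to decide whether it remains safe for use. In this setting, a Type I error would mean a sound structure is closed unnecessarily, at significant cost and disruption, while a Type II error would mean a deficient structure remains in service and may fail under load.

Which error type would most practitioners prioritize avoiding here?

Type II error

The Type II consequence (a deficient structure remains in service and may fail under load) is more severe than the Type I consequence (a sound structure is closed unnecessarily, at significant cost and disruption).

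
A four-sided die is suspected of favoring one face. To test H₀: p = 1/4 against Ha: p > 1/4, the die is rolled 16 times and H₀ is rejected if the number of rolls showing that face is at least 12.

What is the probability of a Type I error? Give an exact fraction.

α = P(reject H₀ | H₀ true) = P(Y ≥ 12 | p = 1/4), with Y ~ Binomial(16, 1/4).
Adding the binomial terms for j = 12 through 16 with p = 1/4 yields 163669/4294967296.

163669/4294967296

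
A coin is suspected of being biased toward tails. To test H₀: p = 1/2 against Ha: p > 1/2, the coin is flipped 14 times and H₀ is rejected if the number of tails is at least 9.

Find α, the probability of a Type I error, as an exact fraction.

Under H₀, K ~ Binomial(14, 1/2), and α = P(K ≥ 9).
P(K ≥ 9) = [C(14,9) + C(14,10) + C(14,11) + C(14,12) + C(14,13) + C(14,14)] / 2^14 = (2002 + 1001 + 364 + 91 + 14 + 1) / 16384 = 3473/16384.

3473/16384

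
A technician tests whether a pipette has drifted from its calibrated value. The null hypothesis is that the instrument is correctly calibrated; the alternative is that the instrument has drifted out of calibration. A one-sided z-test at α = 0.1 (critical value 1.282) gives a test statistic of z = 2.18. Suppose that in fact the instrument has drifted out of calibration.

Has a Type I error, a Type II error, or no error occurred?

Neither — the decision is correct.

Since z = 2.18 > z* = 1.282, H₀ is rejected.
H₀ is false (actually the instrument has drifted out of calibration).
The decision matches the true state — no error.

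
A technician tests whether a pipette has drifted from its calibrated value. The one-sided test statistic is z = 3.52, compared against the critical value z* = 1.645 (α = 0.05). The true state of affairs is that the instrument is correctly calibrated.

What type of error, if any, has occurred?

Type I error

The conventional null hypothesis is that the instrument is correctly calibrated.
Since z = 3.52 > z* = 1.645, H₀ is rejected.
H₀ is true (actually the instrument is correctly calibrated).
Rejecting a true H₀ is a Type I error.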